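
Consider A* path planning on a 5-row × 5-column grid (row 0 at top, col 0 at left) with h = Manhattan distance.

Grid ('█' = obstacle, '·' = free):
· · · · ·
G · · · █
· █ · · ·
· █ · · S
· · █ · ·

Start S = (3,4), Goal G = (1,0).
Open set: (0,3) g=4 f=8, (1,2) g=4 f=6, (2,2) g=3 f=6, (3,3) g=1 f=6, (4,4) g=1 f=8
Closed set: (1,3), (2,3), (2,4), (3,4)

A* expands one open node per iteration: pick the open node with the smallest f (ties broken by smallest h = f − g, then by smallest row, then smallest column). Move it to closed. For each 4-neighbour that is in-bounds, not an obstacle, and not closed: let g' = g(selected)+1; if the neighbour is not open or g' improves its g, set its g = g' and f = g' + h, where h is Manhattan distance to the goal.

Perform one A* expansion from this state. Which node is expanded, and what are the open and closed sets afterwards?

expanded=(1,2); open=[(0,2) g=5 f=8, (0,3) g=4 f=8, (1,1) g=5 f=6, (2,2) g=3 f=6, (3,3) g=1 f=6, (4,4) g=1 f=8]; closed=[(1,2), (1,3), (2,3), (2,4), (3,4)]

step 1: expand (1,2) (f=6, h=2) → closed; open now [(0,2) g=5 f=8, (0,3) g=4 f=8, (1,1) g=5 f=6, (2,2) g=3 f=6, (3,3) g=1 f=6, (4,4) g=1 f=8]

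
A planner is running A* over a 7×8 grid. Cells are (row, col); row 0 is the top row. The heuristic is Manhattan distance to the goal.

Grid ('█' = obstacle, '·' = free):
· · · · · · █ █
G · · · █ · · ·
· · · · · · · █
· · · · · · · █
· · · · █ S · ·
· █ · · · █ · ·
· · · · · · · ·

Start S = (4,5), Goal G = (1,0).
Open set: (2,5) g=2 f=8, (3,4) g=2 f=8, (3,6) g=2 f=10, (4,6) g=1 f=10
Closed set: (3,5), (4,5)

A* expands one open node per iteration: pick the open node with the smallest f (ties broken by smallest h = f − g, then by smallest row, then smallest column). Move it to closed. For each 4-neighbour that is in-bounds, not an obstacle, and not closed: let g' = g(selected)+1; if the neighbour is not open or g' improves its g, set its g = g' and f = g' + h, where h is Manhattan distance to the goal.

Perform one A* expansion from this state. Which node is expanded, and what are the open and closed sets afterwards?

expanded=(2,5); open=[(1,5) g=3 f=8, (2,4) g=3 f=8, (2,6) g=3 f=10, (3,4) g=2 f=8, (3,6) g=2 f=10, (4,6) g=1 f=10]; closed=[(2,5), (3,5), (4,5)]

step 1: expand (2,5) (f=8, h=6) → closed; open now [(1,5) g=3 f=8, (2,4) g=3 f=8, (2,6) g=3 f=10, (3,4) g=2 f=8, (3,6) g=2 f=10, (4,6) g=1 f=10]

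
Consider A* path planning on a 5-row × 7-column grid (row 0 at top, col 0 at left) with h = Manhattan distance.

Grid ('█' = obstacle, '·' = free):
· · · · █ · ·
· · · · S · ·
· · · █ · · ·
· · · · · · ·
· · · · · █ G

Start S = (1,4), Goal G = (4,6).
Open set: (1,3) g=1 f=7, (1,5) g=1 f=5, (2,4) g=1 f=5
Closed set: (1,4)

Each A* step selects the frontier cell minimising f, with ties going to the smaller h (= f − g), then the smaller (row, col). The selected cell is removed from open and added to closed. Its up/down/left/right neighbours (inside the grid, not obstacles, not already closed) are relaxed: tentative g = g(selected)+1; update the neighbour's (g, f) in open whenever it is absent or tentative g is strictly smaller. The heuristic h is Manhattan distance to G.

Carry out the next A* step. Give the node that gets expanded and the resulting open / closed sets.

expanded=(1,5); open=[(0,5) g=2 f=7, (1,3) g=1 f=7, (1,6) g=2 f=5, (2,4) g=1 f=5, (2,5) g=2 f=5]; closed=[(1,4), (1,5)]

step 1: expand (1,5) (f=5, h=4) → closed; open now [(0,5) g=2 f=7, (1,3) g=1 f=7, (1,6) g=2 f=5, (2,4) g=1 f=5, (2,5) g=2 f=5]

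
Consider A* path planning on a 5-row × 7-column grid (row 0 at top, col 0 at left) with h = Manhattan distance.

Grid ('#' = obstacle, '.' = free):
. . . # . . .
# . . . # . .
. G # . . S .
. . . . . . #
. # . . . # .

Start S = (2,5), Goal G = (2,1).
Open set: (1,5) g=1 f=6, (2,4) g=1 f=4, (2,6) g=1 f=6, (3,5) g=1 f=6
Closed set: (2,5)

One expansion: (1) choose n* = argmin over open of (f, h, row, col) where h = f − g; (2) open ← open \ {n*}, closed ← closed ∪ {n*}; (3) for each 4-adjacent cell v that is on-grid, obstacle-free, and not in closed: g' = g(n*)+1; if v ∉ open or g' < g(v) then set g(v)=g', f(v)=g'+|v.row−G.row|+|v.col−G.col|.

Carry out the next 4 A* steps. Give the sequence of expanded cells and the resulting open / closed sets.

step 1: expand (2,4) (f=4, h=3) → closed; open now [(1,5) g=1 f=6, (2,3) g=2 f=4, (2,6) g=1 f=6, (3,4) g=2 f=6, (3,5) g=1 f=6]
step 2: expand (2,3) (f=4, h=2) → closed; open now [(1,3) g=3 f=6, (1,5) g=1 f=6, (2,6) g=1 f=6, (3,3) g=3 f=6, (3,4) g=2 f=6, (3,5) g=1 f=6]
step 3: expand (1,3) (f=6, h=3) → closed; open now [(1,2) g=4 f=6, (1,5) g=1 f=6, (2,6) g=1 f=6, (3,3) g=3 f=6, (3,4) g=2 f=6, (3,5) g=1 f=6]
step 4: expand (1,2) (f=6, h=2) → closed; open now [(0,2) g=5 f=8, (1,1) g=5 f=6, (1,5) g=1 f=6, (2,6) g=1 f=6, (3,3) g=3 f=6, (3,4) g=2 f=6, (3,5) g=1 f=6]

order=[(2,4) → (2,3) → (1,3) → (1,2)]; open=[(0,2) g=5 f=8, (1,1) g=5 f=6, (1,5) g=1 f=6, (2,6) g=1 f=6, (3,3) g=3 f=6, (3,4) g=2 f=6, (3,5) g=1 f=6]; closed=[(1,2), (1,3), (2,3), (2,4), (2,5)]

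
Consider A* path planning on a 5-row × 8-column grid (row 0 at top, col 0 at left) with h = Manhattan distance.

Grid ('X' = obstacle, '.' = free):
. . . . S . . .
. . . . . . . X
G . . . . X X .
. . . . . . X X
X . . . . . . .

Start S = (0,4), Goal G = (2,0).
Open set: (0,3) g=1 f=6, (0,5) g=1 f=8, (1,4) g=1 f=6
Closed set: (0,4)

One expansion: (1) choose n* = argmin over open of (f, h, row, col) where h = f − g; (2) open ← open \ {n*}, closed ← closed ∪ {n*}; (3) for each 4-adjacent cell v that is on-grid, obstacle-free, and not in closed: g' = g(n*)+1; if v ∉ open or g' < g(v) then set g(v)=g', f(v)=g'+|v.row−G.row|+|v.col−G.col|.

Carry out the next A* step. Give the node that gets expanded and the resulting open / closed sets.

expanded=(0,3); open=[(0,2) g=2 f=6, (0,5) g=1 f=8, (1,3) g=2 f=6, (1,4) g=1 f=6]; closed=[(0,3), (0,4)]

step 1: expand (0,3) (f=6, h=5) → closed; open now [(0,2) g=2 f=6, (0,5) g=1 f=8, (1,3) g=2 f=6, (1,4) g=1 f=6]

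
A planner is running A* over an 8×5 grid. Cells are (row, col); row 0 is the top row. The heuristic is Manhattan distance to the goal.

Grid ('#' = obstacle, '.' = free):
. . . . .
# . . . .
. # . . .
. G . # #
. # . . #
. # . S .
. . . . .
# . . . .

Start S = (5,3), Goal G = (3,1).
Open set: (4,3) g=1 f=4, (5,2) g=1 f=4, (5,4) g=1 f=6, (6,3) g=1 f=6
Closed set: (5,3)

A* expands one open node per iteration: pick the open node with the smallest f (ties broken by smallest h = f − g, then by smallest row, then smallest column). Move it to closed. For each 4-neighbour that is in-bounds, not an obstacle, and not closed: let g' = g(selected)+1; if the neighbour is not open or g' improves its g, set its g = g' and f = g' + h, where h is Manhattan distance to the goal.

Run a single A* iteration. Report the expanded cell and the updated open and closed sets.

expanded=(4,3); open=[(4,2) g=2 f=4, (5,2) g=1 f=4, (5,4) g=1 f=6, (6,3) g=1 f=6]; closed=[(4,3), (5,3)]

step 1: expand (4,3) (f=4, h=3) → closed; open now [(4,2) g=2 f=4, (5,2) g=1 f=4, (5,4) g=1 f=6, (6,3) g=1 f=6]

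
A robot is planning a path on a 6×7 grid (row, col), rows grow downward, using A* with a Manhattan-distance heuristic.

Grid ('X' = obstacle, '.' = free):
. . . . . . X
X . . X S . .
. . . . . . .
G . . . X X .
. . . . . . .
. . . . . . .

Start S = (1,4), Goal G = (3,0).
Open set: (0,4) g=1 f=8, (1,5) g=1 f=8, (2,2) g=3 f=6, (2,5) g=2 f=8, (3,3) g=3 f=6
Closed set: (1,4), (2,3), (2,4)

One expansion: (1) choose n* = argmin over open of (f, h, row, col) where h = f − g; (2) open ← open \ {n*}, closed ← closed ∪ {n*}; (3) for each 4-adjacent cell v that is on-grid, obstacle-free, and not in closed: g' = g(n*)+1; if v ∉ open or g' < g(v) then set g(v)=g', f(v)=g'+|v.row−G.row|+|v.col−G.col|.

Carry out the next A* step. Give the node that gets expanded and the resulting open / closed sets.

expanded=(2,2); open=[(0,4) g=1 f=8, (1,2) g=4 f=8, (1,5) g=1 f=8, (2,1) g=4 f=6, (2,5) g=2 f=8, (3,2) g=4 f=6, (3,3) g=3 f=6]; closed=[(1,4), (2,2), (2,3), (2,4)]

step 1: expand (2,2) (f=6, h=3) → closed; open now [(0,4) g=1 f=8, (1,2) g=4 f=8, (1,5) g=1 f=8, (2,1) g=4 f=6, (2,5) g=2 f=8, (3,2) g=4 f=6, (3,3) g=3 f=6]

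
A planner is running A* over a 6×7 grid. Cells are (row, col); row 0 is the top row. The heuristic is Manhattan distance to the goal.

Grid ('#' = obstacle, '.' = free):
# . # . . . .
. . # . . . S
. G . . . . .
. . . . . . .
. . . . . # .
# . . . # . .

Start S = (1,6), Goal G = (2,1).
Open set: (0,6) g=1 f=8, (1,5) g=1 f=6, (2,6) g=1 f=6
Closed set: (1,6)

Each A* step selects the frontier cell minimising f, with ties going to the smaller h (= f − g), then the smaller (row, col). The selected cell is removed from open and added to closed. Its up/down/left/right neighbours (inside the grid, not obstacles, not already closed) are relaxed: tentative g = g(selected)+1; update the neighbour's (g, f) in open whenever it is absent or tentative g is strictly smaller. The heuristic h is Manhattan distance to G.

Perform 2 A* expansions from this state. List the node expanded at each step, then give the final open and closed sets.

step 1: expand (1,5) (f=6, h=5) → closed; open now [(0,5) g=2 f=8, (0,6) g=1 f=8, (1,4) g=2 f=6, (2,5) g=2 f=6, (2,6) g=1 f=6]
step 2: expand (1,4) (f=6, h=4) → closed; open now [(0,4) g=3 f=8, (0,5) g=2 f=8, (0,6) g=1 f=8, (1,3) g=3 f=6, (2,4) g=3 f=6, (2,5) g=2 f=6, (2,6) g=1 f=6]

order=[(1,5) → (1,4)]; open=[(0,4) g=3 f=8, (0,5) g=2 f=8, (0,6) g=1 f=8, (1,3) g=3 f=6, (2,4) g=3 f=6, (2,5) g=2 f=6, (2,6) g=1 f=6]; closed=[(1,4), (1,5), (1,6)]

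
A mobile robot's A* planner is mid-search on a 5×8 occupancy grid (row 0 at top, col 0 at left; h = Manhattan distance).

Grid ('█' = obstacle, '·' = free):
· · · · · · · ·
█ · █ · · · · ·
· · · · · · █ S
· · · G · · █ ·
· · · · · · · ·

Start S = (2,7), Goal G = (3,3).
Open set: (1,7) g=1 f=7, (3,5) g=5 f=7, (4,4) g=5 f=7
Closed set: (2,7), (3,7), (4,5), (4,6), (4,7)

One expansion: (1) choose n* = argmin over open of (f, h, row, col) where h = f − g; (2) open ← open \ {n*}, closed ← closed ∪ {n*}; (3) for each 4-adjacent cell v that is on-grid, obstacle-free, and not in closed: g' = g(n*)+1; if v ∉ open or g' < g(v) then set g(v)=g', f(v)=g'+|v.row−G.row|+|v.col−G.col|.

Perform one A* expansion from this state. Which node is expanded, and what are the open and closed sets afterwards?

expanded=(3,5); open=[(1,7) g=1 f=7, (2,5) g=6 f=9, (3,4) g=6 f=7, (4,4) g=5 f=7]; closed=[(2,7), (3,5), (3,7), (4,5), (4,6), (4,7)]

step 1: expand (3,5) (f=7, h=2) → closed; open now [(1,7) g=1 f=7, (2,5) g=6 f=9, (3,4) g=6 f=7, (4,4) g=5 f=7]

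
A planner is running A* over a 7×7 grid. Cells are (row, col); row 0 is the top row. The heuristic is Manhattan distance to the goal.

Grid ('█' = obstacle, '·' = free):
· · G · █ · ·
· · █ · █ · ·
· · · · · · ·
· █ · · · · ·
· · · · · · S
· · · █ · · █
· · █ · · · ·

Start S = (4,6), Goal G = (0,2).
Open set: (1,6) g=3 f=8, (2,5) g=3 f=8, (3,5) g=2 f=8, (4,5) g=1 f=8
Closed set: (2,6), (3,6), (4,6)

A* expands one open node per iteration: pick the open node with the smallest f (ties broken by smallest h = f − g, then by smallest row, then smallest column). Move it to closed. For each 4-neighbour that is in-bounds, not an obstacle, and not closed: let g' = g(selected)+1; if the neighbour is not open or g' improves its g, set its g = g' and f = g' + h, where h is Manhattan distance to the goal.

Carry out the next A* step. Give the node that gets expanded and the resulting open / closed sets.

expanded=(1,6); open=[(0,6) g=4 f=8, (1,5) g=4 f=8, (2,5) g=3 f=8, (3,5) g=2 f=8, (4,5) g=1 f=8]; closed=[(1,6), (2,6), (3,6), (4,6)]

step 1: expand (1,6) (f=8, h=5) → closed; open now [(0,6) g=4 f=8, (1,5) g=4 f=8, (2,5) g=3 f=8, (3,5) g=2 f=8, (4,5) g=1 f=8]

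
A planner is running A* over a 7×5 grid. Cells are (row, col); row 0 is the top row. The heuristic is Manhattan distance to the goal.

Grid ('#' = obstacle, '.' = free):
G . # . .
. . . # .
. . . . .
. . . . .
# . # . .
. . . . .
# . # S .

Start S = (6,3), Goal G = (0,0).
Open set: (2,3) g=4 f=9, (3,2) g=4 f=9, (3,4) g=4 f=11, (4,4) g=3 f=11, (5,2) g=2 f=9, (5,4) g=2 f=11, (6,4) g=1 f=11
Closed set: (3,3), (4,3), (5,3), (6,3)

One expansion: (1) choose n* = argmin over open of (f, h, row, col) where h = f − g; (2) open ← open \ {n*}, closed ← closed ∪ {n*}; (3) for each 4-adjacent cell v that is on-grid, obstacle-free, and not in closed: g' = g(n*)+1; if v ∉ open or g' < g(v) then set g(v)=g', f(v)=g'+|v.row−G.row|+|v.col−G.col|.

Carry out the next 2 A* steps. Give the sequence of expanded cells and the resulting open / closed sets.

step 1: expand (2,3) (f=9, h=5) → closed; open now [(2,2) g=5 f=9, (2,4) g=5 f=11, (3,2) g=4 f=9, (3,4) g=4 f=11, (4,4) g=3 f=11, (5,2) g=2 f=9, (5,4) g=2 f=11, (6,4) g=1 f=11]
step 2: expand (2,2) (f=9, h=4) → closed; open now [(1,2) g=6 f=9, (2,1) g=6 f=9, (2,4) g=5 f=11, (3,2) g=4 f=9, (3,4) g=4 f=11, (4,4) g=3 f=11, (5,2) g=2 f=9, (5,4) g=2 f=11, (6,4) g=1 f=11]

order=[(2,3) → (2,2)]; open=[(1,2) g=6 f=9, (2,1) g=6 f=9, (2,4) g=5 f=11, (3,2) g=4 f=9, (3,4) g=4 f=11, (4,4) g=3 f=11, (5,2) g=2 f=9, (5,4) g=2 f=11, (6,4) g=1 f=11]; closed=[(2,2), (2,3), (3,3), (4,3), (5,3), (6,3)]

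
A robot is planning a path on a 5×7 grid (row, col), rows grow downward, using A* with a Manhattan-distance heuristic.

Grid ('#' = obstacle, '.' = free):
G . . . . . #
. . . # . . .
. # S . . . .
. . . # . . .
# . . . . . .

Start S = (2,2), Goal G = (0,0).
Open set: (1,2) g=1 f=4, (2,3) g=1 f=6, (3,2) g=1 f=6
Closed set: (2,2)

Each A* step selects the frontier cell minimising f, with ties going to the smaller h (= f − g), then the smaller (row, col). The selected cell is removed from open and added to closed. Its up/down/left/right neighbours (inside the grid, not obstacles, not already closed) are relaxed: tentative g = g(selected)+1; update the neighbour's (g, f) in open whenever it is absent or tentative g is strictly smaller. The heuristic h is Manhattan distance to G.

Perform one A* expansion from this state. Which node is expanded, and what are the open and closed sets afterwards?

step 1: expand (1,2) (f=4, h=3) → closed; open now [(0,2) g=2 f=4, (1,1) g=2 f=4, (2,3) g=1 f=6, (3,2) g=1 f=6]

expanded=(1,2); open=[(0,2) g=2 f=4, (1,1) g=2 f=4, (2,3) g=1 f=6, (3,2) g=1 f=6]; closed=[(1,2), (2,2)]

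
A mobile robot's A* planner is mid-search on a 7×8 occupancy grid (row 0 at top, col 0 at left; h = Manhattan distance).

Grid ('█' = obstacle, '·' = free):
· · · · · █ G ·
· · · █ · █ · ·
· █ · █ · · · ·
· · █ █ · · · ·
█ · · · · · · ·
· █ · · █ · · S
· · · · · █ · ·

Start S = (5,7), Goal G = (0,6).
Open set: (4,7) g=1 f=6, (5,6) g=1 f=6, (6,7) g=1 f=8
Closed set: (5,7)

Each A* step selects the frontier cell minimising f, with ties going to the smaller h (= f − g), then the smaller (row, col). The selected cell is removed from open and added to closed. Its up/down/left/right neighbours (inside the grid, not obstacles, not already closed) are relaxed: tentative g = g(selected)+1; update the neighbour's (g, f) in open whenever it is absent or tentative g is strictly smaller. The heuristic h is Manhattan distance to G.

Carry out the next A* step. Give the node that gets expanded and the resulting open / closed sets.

expanded=(4,7); open=[(3,7) g=2 f=6, (4,6) g=2 f=6, (5,6) g=1 f=6, (6,7) g=1 f=8]; closed=[(4,7), (5,7)]

step 1: expand (4,7) (f=6, h=5) → closed; open now [(3,7) g=2 f=6, (4,6) g=2 f=6, (5,6) g=1 f=6, (6,7) g=1 f=8]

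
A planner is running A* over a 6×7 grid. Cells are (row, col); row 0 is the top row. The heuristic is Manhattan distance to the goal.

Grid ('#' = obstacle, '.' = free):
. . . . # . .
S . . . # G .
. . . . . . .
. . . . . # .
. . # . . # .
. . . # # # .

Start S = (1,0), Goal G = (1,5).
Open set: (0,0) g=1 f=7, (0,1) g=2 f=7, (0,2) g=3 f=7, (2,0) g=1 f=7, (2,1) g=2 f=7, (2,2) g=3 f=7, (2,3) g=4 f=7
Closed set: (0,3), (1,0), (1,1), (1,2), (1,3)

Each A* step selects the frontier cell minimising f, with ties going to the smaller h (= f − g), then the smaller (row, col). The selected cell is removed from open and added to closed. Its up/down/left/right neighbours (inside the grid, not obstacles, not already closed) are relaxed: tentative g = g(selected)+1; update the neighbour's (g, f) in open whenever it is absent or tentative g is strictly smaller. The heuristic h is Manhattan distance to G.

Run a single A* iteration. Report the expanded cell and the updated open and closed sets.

expanded=(2,3); open=[(0,0) g=1 f=7, (0,1) g=2 f=7, (0,2) g=3 f=7, (2,0) g=1 f=7, (2,1) g=2 f=7, (2,2) g=3 f=7, (2,4) g=5 f=7, (3,3) g=5 f=9]; closed=[(0,3), (1,0), (1,1), (1,2), (1,3), (2,3)]

step 1: expand (2,3) (f=7, h=3) → closed; open now [(0,0) g=1 f=7, (0,1) g=2 f=7, (0,2) g=3 f=7, (2,0) g=1 f=7, (2,1) g=2 f=7, (2,2) g=3 f=7, (2,4) g=5 f=7, (3,3) g=5 f=9]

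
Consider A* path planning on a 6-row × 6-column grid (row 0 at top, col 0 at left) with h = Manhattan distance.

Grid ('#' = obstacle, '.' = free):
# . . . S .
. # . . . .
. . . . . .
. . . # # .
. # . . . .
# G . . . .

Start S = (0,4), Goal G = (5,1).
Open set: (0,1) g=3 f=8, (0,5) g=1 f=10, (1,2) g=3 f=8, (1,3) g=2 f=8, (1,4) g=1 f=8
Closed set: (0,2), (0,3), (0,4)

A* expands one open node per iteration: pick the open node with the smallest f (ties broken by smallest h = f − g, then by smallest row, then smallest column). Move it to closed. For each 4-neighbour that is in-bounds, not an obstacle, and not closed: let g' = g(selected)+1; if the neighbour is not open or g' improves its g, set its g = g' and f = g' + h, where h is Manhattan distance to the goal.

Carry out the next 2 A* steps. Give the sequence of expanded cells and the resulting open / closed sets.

order=[(0,1) → (1,2)]; open=[(0,5) g=1 f=10, (1,3) g=2 f=8, (1,4) g=1 f=8, (2,2) g=4 f=8]; closed=[(0,1), (0,2), (0,3), (0,4), (1,2)]

step 1: expand (0,1) (f=8, h=5) → closed; open now [(0,5) g=1 f=10, (1,2) g=3 f=8, (1,3) g=2 f=8, (1,4) g=1 f=8]
step 2: expand (1,2) (f=8, h=5) → closed; open now [(0,5) g=1 f=10, (1,3) g=2 f=8, (1,4) g=1 f=8, (2,2) g=4 f=8]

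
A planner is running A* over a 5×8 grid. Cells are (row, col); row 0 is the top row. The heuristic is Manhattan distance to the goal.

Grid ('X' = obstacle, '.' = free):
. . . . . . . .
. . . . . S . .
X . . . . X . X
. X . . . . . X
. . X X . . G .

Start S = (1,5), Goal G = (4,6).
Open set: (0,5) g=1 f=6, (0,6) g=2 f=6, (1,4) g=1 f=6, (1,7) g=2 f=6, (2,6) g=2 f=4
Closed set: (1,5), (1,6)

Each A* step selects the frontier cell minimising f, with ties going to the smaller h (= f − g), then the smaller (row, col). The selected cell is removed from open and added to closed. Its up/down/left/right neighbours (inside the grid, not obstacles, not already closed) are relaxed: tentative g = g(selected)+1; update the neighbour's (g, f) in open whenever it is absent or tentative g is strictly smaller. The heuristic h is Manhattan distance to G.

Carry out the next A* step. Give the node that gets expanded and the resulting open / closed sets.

expanded=(2,6); open=[(0,5) g=1 f=6, (0,6) g=2 f=6, (1,4) g=1 f=6, (1,7) g=2 f=6, (3,6) g=3 f=4]; closed=[(1,5), (1,6), (2,6)]

step 1: expand (2,6) (f=4, h=2) → closed; open now [(0,5) g=1 f=6, (0,6) g=2 f=6, (1,4) g=1 f=6, (1,7) g=2 f=6, (3,6) g=3 f=4]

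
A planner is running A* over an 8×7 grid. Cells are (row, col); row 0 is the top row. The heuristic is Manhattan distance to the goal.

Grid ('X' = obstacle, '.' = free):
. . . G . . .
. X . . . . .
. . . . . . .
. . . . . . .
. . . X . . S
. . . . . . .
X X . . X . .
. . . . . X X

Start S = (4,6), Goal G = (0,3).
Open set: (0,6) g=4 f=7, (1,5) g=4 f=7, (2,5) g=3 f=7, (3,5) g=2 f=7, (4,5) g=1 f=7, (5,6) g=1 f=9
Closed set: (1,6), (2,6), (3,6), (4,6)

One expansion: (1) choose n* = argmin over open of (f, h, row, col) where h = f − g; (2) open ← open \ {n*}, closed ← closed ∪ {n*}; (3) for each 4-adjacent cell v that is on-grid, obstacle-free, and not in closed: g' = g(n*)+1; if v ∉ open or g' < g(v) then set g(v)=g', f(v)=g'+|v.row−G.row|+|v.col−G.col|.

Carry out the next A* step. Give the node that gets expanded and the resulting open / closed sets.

expanded=(0,6); open=[(0,5) g=5 f=7, (1,5) g=4 f=7, (2,5) g=3 f=7, (3,5) g=2 f=7, (4,5) g=1 f=7, (5,6) g=1 f=9]; closed=[(0,6), (1,6), (2,6), (3,6), (4,6)]

step 1: expand (0,6) (f=7, h=3) → closed; open now [(0,5) g=5 f=7, (1,5) g=4 f=7, (2,5) g=3 f=7, (3,5) g=2 f=7, (4,5) g=1 f=7, (5,6) g=1 f=9]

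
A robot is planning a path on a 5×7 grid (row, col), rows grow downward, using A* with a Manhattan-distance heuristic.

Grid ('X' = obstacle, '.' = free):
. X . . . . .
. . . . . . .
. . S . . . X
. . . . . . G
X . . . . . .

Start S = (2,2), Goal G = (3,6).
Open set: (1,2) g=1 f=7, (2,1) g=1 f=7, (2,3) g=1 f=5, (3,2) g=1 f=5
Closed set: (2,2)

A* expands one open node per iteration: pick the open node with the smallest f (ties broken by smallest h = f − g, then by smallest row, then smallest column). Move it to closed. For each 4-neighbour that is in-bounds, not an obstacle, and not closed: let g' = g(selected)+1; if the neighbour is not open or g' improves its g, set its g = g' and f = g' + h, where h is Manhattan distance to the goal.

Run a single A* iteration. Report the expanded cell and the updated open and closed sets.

expanded=(2,3); open=[(1,2) g=1 f=7, (1,3) g=2 f=7, (2,1) g=1 f=7, (2,4) g=2 f=5, (3,2) g=1 f=5, (3,3) g=2 f=5]; closed=[(2,2), (2,3)]

step 1: expand (2,3) (f=5, h=4) → closed; open now [(1,2) g=1 f=7, (1,3) g=2 f=7, (2,1) g=1 f=7, (2,4) g=2 f=5, (3,2) g=1 f=5, (3,3) g=2 f=5]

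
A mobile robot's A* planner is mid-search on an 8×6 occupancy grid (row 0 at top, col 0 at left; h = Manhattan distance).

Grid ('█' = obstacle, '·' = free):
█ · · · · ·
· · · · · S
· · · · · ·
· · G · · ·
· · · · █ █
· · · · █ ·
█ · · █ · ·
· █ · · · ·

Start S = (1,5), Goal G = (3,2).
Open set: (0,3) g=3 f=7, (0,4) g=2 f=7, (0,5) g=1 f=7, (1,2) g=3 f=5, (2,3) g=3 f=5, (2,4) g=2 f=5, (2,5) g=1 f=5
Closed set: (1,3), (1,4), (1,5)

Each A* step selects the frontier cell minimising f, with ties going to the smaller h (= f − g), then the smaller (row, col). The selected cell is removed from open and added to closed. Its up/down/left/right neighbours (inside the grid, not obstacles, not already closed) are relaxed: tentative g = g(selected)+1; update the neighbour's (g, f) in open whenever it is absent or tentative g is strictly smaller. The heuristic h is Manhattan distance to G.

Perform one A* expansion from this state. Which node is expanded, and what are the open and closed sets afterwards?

step 1: expand (1,2) (f=5, h=2) → closed; open now [(0,2) g=4 f=7, (0,3) g=3 f=7, (0,4) g=2 f=7, (0,5) g=1 f=7, (1,1) g=4 f=7, (2,2) g=4 f=5, (2,3) g=3 f=5, (2,4) g=2 f=5, (2,5) g=1 f=5]

expanded=(1,2); open=[(0,2) g=4 f=7, (0,3) g=3 f=7, (0,4) g=2 f=7, (0,5) g=1 f=7, (1,1) g=4 f=7, (2,2) g=4 f=5, (2,3) g=3 f=5, (2,4) g=2 f=5, (2,5) g=1 f=5]; closed=[(1,2), (1,3), (1,4), (1,5)]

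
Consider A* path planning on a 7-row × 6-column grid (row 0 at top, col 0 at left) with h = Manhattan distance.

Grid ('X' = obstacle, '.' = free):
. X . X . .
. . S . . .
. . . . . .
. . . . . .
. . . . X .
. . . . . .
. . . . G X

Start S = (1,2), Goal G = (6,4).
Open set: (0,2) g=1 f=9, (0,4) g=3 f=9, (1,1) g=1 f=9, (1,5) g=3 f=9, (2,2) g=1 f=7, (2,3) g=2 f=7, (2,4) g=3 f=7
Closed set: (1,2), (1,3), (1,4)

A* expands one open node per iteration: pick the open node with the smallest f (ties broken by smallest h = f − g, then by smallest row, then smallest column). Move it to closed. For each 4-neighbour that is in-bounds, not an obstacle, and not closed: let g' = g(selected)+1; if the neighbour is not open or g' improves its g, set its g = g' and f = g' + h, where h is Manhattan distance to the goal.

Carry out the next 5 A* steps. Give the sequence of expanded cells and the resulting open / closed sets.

order=[(2,4) → (3,4) → (2,3) → (3,3) → (4,3)]; open=[(0,2) g=1 f=9, (0,4) g=3 f=9, (1,1) g=1 f=9, (1,5) g=3 f=9, (2,2) g=1 f=7, (2,5) g=4 f=9, (3,2) g=4 f=9, (3,5) g=5 f=9, (4,2) g=5 f=9, (5,3) g=5 f=7]; closed=[(1,2), (1,3), (1,4), (2,3), (2,4), (3,3), (3,4), (4,3)]

step 1: expand (2,4) (f=7, h=4) → closed; open now [(0,2) g=1 f=9, (0,4) g=3 f=9, (1,1) g=1 f=9, (1,5) g=3 f=9, (2,2) g=1 f=7, (2,3) g=2 f=7, (2,5) g=4 f=9, (3,4) g=4 f=7]
step 2: expand (3,4) (f=7, h=3) → closed; open now [(0,2) g=1 f=9, (0,4) g=3 f=9, (1,1) g=1 f=9, (1,5) g=3 f=9, (2,2) g=1 f=7, (2,3) g=2 f=7, (2,5) g=4 f=9, (3,3) g=5 f=9, (3,5) g=5 f=9]
step 3: expand (2,3) (f=7, h=5) → closed; open now [(0,2) g=1 f=9, (0,4) g=3 f=9, (1,1) g=1 f=9, (1,5) g=3 f=9, (2,2) g=1 f=7, (2,5) g=4 f=9, (3,3) g=3 f=7, (3,5) g=5 f=9]
step 4: expand (3,3) (f=7, h=4) → closed; open now [(0,2) g=1 f=9, (0,4) g=3 f=9, (1,1) g=1 f=9, (1,5) g=3 f=9, (2,2) g=1 f=7, (2,5) g=4 f=9, (3,2) g=4 f=9, (3,5) g=5 f=9, (4,3) g=4 f=7]
step 5: expand (4,3) (f=7, h=3) → closed; open now [(0,2) g=1 f=9, (0,4) g=3 f=9, (1,1) g=1 f=9, (1,5) g=3 f=9, (2,2) g=1 f=7, (2,5) g=4 f=9, (3,2) g=4 f=9, (3,5) g=5 f=9, (4,2) g=5 f=9, (5,3) g=5 f=7]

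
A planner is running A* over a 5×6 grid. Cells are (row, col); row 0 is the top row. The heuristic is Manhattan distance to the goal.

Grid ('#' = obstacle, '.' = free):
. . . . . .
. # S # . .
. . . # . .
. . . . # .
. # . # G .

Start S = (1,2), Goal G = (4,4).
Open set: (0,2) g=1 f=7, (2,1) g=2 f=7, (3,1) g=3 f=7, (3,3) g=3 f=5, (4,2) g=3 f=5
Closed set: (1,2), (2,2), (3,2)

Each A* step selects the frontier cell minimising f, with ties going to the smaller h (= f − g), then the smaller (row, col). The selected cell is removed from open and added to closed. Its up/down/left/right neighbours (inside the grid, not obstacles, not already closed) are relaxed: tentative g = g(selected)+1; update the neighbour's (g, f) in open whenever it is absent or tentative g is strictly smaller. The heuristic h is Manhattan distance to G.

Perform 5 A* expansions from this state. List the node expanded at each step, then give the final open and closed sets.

step 1: expand (3,3) (f=5, h=2) → closed; open now [(0,2) g=1 f=7, (2,1) g=2 f=7, (3,1) g=3 f=7, (4,2) g=3 f=5]
step 2: expand (4,2) (f=5, h=2) → closed; open now [(0,2) g=1 f=7, (2,1) g=2 f=7, (3,1) g=3 f=7]
step 3: expand (3,1) (f=7, h=4) → closed; open now [(0,2) g=1 f=7, (2,1) g=2 f=7, (3,0) g=4 f=9]
step 4: expand (2,1) (f=7, h=5) → closed; open now [(0,2) g=1 f=7, (2,0) g=3 f=9, (3,0) g=4 f=9]
step 5: expand (0,2) (f=7, h=6) → closed; open now [(0,1) g=2 f=9, (0,3) g=2 f=7, (2,0) g=3 f=9, (3,0) g=4 f=9]

order=[(3,3) → (4,2) → (3,1) → (2,1) → (0,2)]; open=[(0,1) g=2 f=9, (0,3) g=2 f=7, (2,0) g=3 f=9, (3,0) g=4 f=9]; closed=[(0,2), (1,2), (2,1), (2,2), (3,1), (3,2), (3,3), (4,2)]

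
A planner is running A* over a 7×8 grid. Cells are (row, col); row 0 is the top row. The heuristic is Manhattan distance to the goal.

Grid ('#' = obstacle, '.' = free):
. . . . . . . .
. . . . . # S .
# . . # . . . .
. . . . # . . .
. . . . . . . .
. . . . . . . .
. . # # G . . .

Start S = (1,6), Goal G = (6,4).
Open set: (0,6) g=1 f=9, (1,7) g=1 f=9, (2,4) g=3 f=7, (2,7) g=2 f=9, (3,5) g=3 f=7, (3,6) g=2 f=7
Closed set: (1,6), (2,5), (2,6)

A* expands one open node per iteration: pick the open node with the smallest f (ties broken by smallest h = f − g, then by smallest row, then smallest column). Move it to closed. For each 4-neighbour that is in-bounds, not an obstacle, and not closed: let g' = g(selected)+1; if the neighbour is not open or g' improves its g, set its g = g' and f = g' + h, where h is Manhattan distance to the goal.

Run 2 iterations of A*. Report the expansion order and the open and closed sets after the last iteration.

step 1: expand (2,4) (f=7, h=4) → closed; open now [(0,6) g=1 f=9, (1,4) g=4 f=9, (1,7) g=1 f=9, (2,7) g=2 f=9, (3,5) g=3 f=7, (3,6) g=2 f=7]
step 2: expand (3,5) (f=7, h=4) → closed; open now [(0,6) g=1 f=9, (1,4) g=4 f=9, (1,7) g=1 f=9, (2,7) g=2 f=9, (3,6) g=2 f=7, (4,5) g=4 f=7]

order=[(2,4) → (3,5)]; open=[(0,6) g=1 f=9, (1,4) g=4 f=9, (1,7) g=1 f=9, (2,7) g=2 f=9, (3,6) g=2 f=7, (4,5) g=4 f=7]; closed=[(1,6), (2,4), (2,5), (2,6), (3,5)]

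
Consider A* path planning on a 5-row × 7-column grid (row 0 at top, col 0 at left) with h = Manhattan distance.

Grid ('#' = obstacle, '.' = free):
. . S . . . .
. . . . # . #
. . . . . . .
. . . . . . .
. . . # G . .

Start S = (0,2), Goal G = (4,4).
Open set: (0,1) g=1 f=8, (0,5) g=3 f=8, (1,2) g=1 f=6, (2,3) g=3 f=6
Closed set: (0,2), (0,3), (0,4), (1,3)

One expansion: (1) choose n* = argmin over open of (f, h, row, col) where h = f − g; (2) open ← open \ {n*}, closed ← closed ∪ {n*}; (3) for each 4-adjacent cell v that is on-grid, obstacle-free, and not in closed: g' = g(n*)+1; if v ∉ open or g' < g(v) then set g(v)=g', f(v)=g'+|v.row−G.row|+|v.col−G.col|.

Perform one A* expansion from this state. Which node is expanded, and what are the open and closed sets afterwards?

step 1: expand (2,3) (f=6, h=3) → closed; open now [(0,1) g=1 f=8, (0,5) g=3 f=8, (1,2) g=1 f=6, (2,2) g=4 f=8, (2,4) g=4 f=6, (3,3) g=4 f=6]

expanded=(2,3); open=[(0,1) g=1 f=8, (0,5) g=3 f=8, (1,2) g=1 f=6, (2,2) g=4 f=8, (2,4) g=4 f=6, (3,3) g=4 f=6]; closed=[(0,2), (0,3), (0,4), (1,3), (2,3)]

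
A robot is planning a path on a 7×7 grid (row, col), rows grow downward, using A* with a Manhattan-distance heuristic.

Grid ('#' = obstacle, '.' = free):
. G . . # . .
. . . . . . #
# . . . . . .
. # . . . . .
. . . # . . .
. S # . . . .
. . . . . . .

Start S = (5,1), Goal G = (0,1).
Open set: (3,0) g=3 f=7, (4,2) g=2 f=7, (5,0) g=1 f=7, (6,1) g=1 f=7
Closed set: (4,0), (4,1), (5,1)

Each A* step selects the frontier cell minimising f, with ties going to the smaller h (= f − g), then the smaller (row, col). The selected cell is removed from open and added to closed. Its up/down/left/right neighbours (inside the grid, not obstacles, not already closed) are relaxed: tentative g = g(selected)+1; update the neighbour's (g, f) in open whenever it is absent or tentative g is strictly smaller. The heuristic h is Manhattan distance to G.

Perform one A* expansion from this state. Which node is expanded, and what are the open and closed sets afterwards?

expanded=(3,0); open=[(4,2) g=2 f=7, (5,0) g=1 f=7, (6,1) g=1 f=7]; closed=[(3,0), (4,0), (4,1), (5,1)]

step 1: expand (3,0) (f=7, h=4) → closed; open now [(4,2) g=2 f=7, (5,0) g=1 f=7, (6,1) g=1 f=7]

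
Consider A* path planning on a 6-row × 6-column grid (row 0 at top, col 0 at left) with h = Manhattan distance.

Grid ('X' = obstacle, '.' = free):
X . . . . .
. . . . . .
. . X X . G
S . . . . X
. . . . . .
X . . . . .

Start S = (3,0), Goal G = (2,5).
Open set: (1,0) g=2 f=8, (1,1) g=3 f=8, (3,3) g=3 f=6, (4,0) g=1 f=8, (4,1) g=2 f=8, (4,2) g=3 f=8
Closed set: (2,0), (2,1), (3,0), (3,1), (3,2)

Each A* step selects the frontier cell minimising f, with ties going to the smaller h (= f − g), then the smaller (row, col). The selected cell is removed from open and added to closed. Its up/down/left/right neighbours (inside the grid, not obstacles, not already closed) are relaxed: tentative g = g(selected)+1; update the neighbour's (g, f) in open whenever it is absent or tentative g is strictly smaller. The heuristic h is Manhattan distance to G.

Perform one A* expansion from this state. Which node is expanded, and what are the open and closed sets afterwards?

step 1: expand (3,3) (f=6, h=3) → closed; open now [(1,0) g=2 f=8, (1,1) g=3 f=8, (3,4) g=4 f=6, (4,0) g=1 f=8, (4,1) g=2 f=8, (4,2) g=3 f=8, (4,3) g=4 f=8]

expanded=(3,3); open=[(1,0) g=2 f=8, (1,1) g=3 f=8, (3,4) g=4 f=6, (4,0) g=1 f=8, (4,1) g=2 f=8, (4,2) g=3 f=8, (4,3) g=4 f=8]; closed=[(2,0), (2,1), (3,0), (3,1), (3,2), (3,3)]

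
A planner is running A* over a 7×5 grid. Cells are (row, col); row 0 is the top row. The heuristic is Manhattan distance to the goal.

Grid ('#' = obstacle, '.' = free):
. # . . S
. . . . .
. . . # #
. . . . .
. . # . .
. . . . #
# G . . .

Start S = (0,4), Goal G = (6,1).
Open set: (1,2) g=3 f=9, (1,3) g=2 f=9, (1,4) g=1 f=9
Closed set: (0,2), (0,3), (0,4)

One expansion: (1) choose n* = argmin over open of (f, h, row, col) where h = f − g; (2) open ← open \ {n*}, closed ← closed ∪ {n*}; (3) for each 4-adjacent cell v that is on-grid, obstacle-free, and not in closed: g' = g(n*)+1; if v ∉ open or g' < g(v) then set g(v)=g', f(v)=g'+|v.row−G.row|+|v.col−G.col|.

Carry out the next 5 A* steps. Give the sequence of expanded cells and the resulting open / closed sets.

step 1: expand (1,2) (f=9, h=6) → closed; open now [(1,1) g=4 f=9, (1,3) g=2 f=9, (1,4) g=1 f=9, (2,2) g=4 f=9]
step 2: expand (1,1) (f=9, h=5) → closed; open now [(1,0) g=5 f=11, (1,3) g=2 f=9, (1,4) g=1 f=9, (2,1) g=5 f=9, (2,2) g=4 f=9]
step 3: expand (2,1) (f=9, h=4) → closed; open now [(1,0) g=5 f=11, (1,3) g=2 f=9, (1,4) g=1 f=9, (2,0) g=6 f=11, (2,2) g=4 f=9, (3,1) g=6 f=9]
step 4: expand (3,1) (f=9, h=3) → closed; open now [(1,0) g=5 f=11, (1,3) g=2 f=9, (1,4) g=1 f=9, (2,0) g=6 f=11, (2,2) g=4 f=9, (3,0) g=7 f=11, (3,2) g=7 f=11, (4,1) g=7 f=9]
step 5: expand (4,1) (f=9, h=2) → closed; open now [(1,0) g=5 f=11, (1,3) g=2 f=9, (1,4) g=1 f=9, (2,0) g=6 f=11, (2,2) g=4 f=9, (3,0) g=7 f=11, (3,2) g=7 f=11, (4,0) g=8 f=11, (5,1) g=8 f=9]

order=[(1,2) → (1,1) → (2,1) → (3,1) → (4,1)]; open=[(1,0) g=5 f=11, (1,3) g=2 f=9, (1,4) g=1 f=9, (2,0) g=6 f=11, (2,2) g=4 f=9, (3,0) g=7 f=11, (3,2) g=7 f=11, (4,0) g=8 f=11, (5,1) g=8 f=9]; closed=[(0,2), (0,3), (0,4), (1,1), (1,2), (2,1), (3,1), (4,1)]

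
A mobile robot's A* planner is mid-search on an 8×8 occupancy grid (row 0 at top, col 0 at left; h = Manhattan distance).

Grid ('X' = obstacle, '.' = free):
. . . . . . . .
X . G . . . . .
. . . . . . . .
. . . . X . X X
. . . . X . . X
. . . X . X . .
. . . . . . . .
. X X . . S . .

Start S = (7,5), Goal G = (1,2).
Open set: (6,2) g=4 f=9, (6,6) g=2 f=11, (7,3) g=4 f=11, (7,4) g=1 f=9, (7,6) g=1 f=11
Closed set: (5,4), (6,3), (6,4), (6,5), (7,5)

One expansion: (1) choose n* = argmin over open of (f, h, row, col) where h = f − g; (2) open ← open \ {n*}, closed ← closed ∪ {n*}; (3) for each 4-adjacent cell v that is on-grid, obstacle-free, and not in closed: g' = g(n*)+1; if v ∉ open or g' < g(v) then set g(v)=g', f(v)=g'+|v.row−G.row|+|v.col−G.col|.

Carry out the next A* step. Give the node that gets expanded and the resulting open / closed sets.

step 1: expand (6,2) (f=9, h=5) → closed; open now [(5,2) g=5 f=9, (6,1) g=5 f=11, (6,6) g=2 f=11, (7,3) g=4 f=11, (7,4) g=1 f=9, (7,6) g=1 f=11]

expanded=(6,2); open=[(5,2) g=5 f=9, (6,1) g=5 f=11, (6,6) g=2 f=11, (7,3) g=4 f=11, (7,4) g=1 f=9, (7,6) g=1 f=11]; closed=[(5,4), (6,2), (6,3), (6,4), (6,5), (7,5)]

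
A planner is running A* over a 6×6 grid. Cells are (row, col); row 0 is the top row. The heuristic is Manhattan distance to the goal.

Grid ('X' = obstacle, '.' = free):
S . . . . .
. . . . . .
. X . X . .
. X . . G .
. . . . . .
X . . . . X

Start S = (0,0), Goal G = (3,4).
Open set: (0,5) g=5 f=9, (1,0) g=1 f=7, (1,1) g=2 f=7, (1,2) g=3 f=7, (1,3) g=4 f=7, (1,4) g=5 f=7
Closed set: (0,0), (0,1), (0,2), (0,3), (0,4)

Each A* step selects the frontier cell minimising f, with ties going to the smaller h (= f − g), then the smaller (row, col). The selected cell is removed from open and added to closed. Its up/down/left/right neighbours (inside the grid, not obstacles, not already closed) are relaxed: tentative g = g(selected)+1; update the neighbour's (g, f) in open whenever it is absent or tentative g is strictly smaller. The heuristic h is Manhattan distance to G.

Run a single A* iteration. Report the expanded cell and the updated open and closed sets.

step 1: expand (1,4) (f=7, h=2) → closed; open now [(0,5) g=5 f=9, (1,0) g=1 f=7, (1,1) g=2 f=7, (1,2) g=3 f=7, (1,3) g=4 f=7, (1,5) g=6 f=9, (2,4) g=6 f=7]

expanded=(1,4); open=[(0,5) g=5 f=9, (1,0) g=1 f=7, (1,1) g=2 f=7, (1,2) g=3 f=7, (1,3) g=4 f=7, (1,5) g=6 f=9, (2,4) g=6 f=7]; closed=[(0,0), (0,1), (0,2), (0,3), (0,4), (1,4)]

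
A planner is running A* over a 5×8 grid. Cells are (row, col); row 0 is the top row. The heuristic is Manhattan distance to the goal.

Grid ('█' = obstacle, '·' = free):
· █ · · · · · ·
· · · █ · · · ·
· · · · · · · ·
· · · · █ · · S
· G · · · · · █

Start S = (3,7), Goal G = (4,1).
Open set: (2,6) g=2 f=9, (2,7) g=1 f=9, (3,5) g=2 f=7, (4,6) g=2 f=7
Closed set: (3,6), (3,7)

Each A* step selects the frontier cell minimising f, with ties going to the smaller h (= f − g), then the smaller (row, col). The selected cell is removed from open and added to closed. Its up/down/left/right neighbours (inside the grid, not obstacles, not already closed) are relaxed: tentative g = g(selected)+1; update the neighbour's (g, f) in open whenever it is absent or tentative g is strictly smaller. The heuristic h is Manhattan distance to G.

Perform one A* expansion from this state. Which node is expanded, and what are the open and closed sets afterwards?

expanded=(3,5); open=[(2,5) g=3 f=9, (2,6) g=2 f=9, (2,7) g=1 f=9, (4,5) g=3 f=7, (4,6) g=2 f=7]; closed=[(3,5), (3,6), (3,7)]

step 1: expand (3,5) (f=7, h=5) → closed; open now [(2,5) g=3 f=9, (2,6) g=2 f=9, (2,7) g=1 f=9, (4,5) g=3 f=7, (4,6) g=2 f=7]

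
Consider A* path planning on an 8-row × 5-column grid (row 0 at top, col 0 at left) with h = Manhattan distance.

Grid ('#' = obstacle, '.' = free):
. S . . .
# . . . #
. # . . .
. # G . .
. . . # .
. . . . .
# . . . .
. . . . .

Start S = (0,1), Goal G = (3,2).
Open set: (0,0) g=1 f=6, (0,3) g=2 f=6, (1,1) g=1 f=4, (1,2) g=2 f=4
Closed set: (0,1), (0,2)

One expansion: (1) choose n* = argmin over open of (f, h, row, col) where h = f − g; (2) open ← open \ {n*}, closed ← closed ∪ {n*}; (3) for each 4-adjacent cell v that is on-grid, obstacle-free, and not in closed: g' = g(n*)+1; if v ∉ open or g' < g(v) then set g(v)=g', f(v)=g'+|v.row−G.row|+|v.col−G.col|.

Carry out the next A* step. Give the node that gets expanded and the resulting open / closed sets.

expanded=(1,2); open=[(0,0) g=1 f=6, (0,3) g=2 f=6, (1,1) g=1 f=4, (1,3) g=3 f=6, (2,2) g=3 f=4]; closed=[(0,1), (0,2), (1,2)]

step 1: expand (1,2) (f=4, h=2) → closed; open now [(0,0) g=1 f=6, (0,3) g=2 f=6, (1,1) g=1 f=4, (1,3) g=3 f=6, (2,2) g=3 f=4]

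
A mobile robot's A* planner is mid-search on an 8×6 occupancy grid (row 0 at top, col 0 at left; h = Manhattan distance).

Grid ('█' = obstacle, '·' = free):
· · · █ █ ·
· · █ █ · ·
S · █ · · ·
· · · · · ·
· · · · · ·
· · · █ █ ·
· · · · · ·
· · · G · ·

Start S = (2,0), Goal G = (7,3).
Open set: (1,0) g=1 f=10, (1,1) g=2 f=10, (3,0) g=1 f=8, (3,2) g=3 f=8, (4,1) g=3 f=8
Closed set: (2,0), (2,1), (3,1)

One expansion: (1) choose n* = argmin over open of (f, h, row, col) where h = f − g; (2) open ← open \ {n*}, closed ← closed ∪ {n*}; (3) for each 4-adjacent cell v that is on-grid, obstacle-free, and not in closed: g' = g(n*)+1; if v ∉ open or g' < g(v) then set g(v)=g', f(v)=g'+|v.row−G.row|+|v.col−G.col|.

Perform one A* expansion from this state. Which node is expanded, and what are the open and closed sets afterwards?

expanded=(3,2); open=[(1,0) g=1 f=10, (1,1) g=2 f=10, (3,0) g=1 f=8, (3,3) g=4 f=8, (4,1) g=3 f=8, (4,2) g=4 f=8]; closed=[(2,0), (2,1), (3,1), (3,2)]

step 1: expand (3,2) (f=8, h=5) → closed; open now [(1,0) g=1 f=10, (1,1) g=2 f=10, (3,0) g=1 f=8, (3,3) g=4 f=8, (4,1) g=3 f=8, (4,2) g=4 f=8]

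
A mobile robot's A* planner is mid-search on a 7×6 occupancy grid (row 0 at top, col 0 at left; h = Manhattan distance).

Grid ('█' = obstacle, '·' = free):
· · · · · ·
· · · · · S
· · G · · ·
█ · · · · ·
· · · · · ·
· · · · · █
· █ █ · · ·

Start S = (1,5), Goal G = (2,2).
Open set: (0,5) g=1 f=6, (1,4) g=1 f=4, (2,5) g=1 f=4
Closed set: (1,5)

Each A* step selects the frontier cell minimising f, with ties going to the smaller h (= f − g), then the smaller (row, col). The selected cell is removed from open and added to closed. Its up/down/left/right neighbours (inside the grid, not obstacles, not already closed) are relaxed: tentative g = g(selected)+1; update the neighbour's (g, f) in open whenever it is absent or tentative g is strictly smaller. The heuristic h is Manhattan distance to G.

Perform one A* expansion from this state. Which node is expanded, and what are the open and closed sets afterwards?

step 1: expand (1,4) (f=4, h=3) → closed; open now [(0,4) g=2 f=6, (0,5) g=1 f=6, (1,3) g=2 f=4, (2,4) g=2 f=4, (2,5) g=1 f=4]

expanded=(1,4); open=[(0,4) g=2 f=6, (0,5) g=1 f=6, (1,3) g=2 f=4, (2,4) g=2 f=4, (2,5) g=1 f=4]; closed=[(1,4), (1,5)]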